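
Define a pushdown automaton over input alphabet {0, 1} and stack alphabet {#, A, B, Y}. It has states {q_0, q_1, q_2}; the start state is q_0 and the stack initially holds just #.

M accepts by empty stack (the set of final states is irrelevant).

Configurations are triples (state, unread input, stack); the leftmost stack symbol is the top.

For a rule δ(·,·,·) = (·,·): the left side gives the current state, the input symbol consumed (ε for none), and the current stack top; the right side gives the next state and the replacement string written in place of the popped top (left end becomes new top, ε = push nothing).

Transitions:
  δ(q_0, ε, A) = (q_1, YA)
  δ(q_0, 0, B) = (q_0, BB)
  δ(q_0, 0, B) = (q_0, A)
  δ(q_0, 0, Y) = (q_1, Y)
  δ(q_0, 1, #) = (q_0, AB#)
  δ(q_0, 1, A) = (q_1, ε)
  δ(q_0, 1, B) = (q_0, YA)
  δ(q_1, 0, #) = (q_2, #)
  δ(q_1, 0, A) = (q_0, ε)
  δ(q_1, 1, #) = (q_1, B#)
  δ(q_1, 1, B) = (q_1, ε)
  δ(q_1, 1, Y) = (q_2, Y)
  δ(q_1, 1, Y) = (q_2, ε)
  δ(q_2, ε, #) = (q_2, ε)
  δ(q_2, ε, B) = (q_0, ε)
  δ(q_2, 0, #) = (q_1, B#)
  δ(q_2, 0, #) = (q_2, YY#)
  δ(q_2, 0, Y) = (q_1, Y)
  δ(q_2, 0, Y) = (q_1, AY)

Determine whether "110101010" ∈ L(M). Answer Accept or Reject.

Reject

No computation consumes all input and empties the stack.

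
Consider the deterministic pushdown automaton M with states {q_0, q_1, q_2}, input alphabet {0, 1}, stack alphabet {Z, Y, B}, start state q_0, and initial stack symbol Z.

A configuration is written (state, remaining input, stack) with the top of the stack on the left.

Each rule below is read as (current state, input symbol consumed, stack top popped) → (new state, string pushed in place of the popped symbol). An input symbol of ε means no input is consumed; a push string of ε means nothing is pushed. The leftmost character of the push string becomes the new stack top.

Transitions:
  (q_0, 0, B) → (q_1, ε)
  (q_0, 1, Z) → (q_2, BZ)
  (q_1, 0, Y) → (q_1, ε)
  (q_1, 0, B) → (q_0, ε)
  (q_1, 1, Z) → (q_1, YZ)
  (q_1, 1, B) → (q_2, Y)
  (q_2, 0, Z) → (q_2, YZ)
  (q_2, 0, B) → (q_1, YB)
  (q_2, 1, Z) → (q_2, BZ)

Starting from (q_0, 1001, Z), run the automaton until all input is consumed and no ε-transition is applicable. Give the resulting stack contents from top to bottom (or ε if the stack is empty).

(q_0, 1001, Z)
  read 1, top Z: go to q_2, push BZ → (q_2, 001, BZ)
  read 0, top B: go to q_1, push YB → (q_1, 01, YBZ)
  read 0, top Y: go to q_1, push ε → (q_1, 1, BZ)
  read 1, top B: go to q_2, push Y → (q_2, ε, YZ)
All input consumed in state q_2 with stack YZ.

YZ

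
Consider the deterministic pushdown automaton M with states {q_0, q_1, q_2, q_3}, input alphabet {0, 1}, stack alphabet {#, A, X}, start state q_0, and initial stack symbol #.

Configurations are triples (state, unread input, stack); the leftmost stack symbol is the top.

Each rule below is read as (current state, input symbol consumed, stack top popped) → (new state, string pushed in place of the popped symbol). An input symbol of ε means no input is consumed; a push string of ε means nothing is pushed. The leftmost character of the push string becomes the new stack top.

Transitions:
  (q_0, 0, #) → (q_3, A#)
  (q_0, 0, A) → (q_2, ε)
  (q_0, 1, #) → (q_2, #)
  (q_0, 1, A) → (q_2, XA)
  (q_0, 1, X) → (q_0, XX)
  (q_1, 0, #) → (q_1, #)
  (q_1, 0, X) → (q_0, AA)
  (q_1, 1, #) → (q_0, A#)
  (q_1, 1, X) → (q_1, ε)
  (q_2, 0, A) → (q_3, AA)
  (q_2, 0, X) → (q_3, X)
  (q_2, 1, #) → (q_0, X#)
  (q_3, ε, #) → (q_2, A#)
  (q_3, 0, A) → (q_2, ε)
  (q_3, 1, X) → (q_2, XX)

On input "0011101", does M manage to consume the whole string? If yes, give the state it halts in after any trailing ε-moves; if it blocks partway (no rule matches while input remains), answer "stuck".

(q_0, 0011101, #)
  read 0, top #: go to q_3, push A# → (q_3, 011101, A#)
  read 0, top A: go to q_2, push ε → (q_2, 11101, #)
  read 1, top #: go to q_0, push X# → (q_0, 1101, X#)
  read 1, top X: go to q_0, push XX → (q_0, 101, XX#)
  read 1, top X: go to q_0, push XX → (q_0, 01, XXX#)
No transition for (q_0, 0, top X); M blocks with input 01 remaining.

stuck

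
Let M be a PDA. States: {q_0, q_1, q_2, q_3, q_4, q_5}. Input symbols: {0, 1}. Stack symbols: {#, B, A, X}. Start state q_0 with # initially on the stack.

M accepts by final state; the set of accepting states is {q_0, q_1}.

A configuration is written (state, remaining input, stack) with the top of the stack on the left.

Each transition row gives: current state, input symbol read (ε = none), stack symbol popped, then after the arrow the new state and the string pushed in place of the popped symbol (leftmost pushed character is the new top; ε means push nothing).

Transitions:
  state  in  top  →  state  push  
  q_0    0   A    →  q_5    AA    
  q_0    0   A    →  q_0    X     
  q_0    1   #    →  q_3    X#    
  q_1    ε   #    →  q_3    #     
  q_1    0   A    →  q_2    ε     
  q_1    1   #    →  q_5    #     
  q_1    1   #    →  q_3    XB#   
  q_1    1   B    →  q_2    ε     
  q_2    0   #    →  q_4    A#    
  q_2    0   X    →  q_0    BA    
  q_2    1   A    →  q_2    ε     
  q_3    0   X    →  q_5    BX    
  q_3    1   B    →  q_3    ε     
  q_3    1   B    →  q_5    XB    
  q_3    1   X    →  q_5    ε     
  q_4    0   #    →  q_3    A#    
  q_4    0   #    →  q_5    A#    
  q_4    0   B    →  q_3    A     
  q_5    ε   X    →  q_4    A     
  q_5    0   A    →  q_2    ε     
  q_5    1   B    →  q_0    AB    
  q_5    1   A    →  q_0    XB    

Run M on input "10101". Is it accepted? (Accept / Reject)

One accepting computation: (q_0, 10101, #) ⊢ (q_3, 0101, X#) ⊢ (q_5, 101, BX#) ⊢ (q_0, 01, ABX#) ⊢ (q_5, 1, AABX#) ⊢ (q_0, ε, XBABX#)
All input consumed and state q_0 ∈ F.

Accept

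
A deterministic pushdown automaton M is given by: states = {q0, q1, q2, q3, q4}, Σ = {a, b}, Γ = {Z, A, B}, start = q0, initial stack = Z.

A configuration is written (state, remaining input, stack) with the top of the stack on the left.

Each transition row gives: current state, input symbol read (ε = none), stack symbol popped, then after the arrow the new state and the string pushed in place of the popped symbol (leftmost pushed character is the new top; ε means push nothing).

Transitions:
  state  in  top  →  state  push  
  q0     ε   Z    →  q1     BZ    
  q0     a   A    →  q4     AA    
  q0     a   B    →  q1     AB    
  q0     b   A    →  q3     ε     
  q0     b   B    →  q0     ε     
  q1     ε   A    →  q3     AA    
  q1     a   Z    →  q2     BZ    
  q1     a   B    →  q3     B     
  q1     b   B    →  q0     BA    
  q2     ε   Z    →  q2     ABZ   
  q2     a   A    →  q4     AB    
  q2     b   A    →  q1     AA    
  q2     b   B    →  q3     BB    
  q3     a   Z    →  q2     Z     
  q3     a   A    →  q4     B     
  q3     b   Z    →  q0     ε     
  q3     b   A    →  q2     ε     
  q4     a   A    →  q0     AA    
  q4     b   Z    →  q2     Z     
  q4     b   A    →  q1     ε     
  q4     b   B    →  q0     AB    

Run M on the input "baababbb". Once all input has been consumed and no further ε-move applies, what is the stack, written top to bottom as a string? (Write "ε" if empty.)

AAABABAZ

(q0, baababbb, Z)
  ε-move, top Z: go to q1, push BZ → (q1, baababbb, BZ)
  read b, top B: go to q0, push BA → (q0, aababbb, BAZ)
  read a, top B: go to q1, push AB → (q1, ababbb, ABAZ)
  ε-move, top A: go to q3, push AA → (q3, ababbb, AABAZ)
  read a, top A: go to q4, push B → (q4, babbb, BABAZ)
  read b, top B: go to q0, push AB → (q0, abbb, ABABAZ)
  read a, top A: go to q4, push AA → (q4, bbb, AABABAZ)
  read b, top A: go to q1, push ε → (q1, bb, ABABAZ)
  ε-move, top A: go to q3, push AA → (q3, bb, AABABAZ)
  read b, top A: go to q2, push ε → (q2, b, ABABAZ)
  read b, top A: go to q1, push AA → (q1, ε, AABABAZ)
  ε-move, top A: go to q3, push AA → (q3, ε, AAABABAZ)
All input consumed in state q3 with stack AAABABAZ.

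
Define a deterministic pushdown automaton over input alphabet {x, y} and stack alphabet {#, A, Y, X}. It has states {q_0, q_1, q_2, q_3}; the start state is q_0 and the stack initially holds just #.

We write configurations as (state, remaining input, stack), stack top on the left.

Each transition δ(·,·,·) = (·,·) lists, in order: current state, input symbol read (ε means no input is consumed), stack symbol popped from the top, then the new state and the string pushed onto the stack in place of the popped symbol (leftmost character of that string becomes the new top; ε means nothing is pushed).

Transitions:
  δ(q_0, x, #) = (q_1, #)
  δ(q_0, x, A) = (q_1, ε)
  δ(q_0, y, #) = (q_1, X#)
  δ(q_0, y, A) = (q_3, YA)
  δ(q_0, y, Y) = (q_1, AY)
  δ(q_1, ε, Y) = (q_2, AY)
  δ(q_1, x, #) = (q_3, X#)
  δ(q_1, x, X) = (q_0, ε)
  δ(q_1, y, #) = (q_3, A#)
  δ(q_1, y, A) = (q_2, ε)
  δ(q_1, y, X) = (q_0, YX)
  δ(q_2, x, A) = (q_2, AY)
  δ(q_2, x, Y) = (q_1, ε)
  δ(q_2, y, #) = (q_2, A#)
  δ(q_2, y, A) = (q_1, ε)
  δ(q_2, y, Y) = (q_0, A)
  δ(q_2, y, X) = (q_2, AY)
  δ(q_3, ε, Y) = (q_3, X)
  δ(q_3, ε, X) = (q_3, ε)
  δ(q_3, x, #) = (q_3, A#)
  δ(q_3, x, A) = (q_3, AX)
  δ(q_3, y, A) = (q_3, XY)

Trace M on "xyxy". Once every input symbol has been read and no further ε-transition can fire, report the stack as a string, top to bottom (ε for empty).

#

(q_0, xyxy, #)
  read x, top #: go to q_1, push # → (q_1, yxy, #)
  read y, top #: go to q_3, push A# → (q_3, xy, A#)
  read x, top A: go to q_3, push AX → (q_3, y, AX#)
  read y, top A: go to q_3, push XY → (q_3, ε, XYX#)
  ε-move, top X: go to q_3, push ε → (q_3, ε, YX#)
  ε-move, top Y: go to q_3, push X → (q_3, ε, XX#)
  ε-move, top X: go to q_3, push ε → (q_3, ε, X#)
  ε-move, top X: go to q_3, push ε → (q_3, ε, #)
All input consumed in state q_3 with stack #.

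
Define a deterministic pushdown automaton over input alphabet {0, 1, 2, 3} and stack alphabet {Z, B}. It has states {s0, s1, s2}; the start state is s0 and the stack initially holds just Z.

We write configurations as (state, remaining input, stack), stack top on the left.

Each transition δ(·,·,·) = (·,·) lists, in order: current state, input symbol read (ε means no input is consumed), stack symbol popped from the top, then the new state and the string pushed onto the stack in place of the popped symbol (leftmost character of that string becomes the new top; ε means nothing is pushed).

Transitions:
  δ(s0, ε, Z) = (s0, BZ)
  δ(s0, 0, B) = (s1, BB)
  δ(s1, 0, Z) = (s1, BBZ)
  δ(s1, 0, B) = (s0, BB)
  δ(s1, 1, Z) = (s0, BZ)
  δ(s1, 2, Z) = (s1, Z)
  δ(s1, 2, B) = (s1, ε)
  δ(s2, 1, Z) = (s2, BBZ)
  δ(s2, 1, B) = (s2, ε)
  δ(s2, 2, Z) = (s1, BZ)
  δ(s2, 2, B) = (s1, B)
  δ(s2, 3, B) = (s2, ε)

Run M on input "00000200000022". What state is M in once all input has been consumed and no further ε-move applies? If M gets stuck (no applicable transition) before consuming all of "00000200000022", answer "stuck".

s1

(s0, 00000200000022, Z)
  ε-move, top Z: go to s0, push BZ → (s0, 00000200000022, BZ)
  read 0, top B: go to s1, push BB → (s1, 0000200000022, BBZ)
  read 0, top B: go to s0, push BB → (s0, 000200000022, BBBZ)
  read 0, top B: go to s1, push BB → (s1, 00200000022, BBBBZ)
  read 0, top B: go to s0, push BB → (s0, 0200000022, BBBBBZ)
  read 0, top B: go to s1, push BB → (s1, 200000022, BBBBBBZ)
  read 2, top B: go to s1, push ε → (s1, 00000022, BBBBBZ)
  read 0, top B: go to s0, push BB → (s0, 0000022, BBBBBBZ)
  read 0, top B: go to s1, push BB → (s1, 000022, BBBBBBBZ)
  read 0, top B: go to s0, push BB → (s0, 00022, BBBBBBBBZ)
  read 0, top B: go to s1, push BB → (s1, 0022, BBBBBBBBBZ)
  read 0, top B: go to s0, push BB → (s0, 022, BBBBBBBBBBZ)
  read 0, top B: go to s1, push BB → (s1, 22, BBBBBBBBBBBZ)
  read 2, top B: go to s1, push ε → (s1, 2, BBBBBBBBBBZ)
  read 2, top B: go to s1, push ε → (s1, ε, BBBBBBBBBZ)
All input consumed; M is in state s1.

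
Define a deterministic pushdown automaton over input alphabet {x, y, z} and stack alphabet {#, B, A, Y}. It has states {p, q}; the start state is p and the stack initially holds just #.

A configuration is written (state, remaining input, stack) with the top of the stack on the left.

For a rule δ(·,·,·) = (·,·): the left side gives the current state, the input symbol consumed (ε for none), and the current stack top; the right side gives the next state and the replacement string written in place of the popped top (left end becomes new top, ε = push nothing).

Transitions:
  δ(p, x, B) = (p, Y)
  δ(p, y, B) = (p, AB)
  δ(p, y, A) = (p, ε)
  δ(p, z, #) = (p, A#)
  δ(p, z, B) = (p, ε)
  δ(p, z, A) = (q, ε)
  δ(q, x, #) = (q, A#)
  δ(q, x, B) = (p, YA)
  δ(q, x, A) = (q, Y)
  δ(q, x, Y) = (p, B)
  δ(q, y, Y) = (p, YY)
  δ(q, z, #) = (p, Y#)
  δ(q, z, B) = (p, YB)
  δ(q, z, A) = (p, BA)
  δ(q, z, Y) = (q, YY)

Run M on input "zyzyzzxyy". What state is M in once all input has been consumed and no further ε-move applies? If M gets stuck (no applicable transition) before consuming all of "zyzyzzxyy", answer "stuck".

stuck

(p, zyzyzzxyy, #)
  read z, top #: go to p, push A# → (p, yzyzzxyy, A#)
  read y, top A: go to p, push ε → (p, zyzzxyy, #)
  read z, top #: go to p, push A# → (p, yzzxyy, A#)
  read y, top A: go to p, push ε → (p, zzxyy, #)
  read z, top #: go to p, push A# → (p, zxyy, A#)
  read z, top A: go to q, push ε → (q, xyy, #)
  read x, top #: go to q, push A# → (q, yy, A#)
No transition for (q, y, top A); M blocks with input yy remaining.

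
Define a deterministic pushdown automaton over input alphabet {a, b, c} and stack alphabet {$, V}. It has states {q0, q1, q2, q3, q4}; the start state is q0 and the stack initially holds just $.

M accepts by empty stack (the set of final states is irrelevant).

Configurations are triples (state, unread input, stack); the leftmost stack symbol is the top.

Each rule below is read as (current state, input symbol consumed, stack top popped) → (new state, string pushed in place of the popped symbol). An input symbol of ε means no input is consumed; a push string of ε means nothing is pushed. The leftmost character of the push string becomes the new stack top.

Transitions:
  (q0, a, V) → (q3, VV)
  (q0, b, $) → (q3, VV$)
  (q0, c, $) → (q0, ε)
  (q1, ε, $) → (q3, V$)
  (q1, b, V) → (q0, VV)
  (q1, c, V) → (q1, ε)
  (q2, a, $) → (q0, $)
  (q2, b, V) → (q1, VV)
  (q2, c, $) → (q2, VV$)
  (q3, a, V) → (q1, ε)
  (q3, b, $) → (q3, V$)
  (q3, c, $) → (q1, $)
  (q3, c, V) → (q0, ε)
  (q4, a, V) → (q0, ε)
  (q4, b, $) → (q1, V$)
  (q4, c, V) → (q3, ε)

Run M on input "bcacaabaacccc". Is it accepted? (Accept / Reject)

Accept

(q0, bcacaabaacccc, $) ⊢ (q3, cacaabaacccc, VV$) ⊢ (q0, acaabaacccc, V$) ⊢ (q3, caabaacccc, VV$) ⊢ (q0, aabaacccc, V$) ⊢ (q3, abaacccc, VV$) ⊢ (q1, baacccc, V$) ⊢ (q0, aacccc, VV$) ⊢ (q3, acccc, VVV$) ⊢ (q1, cccc, VV$) ⊢ (q1, ccc, V$) ⊢ (q1, cc, $) ⊢ (q3, cc, V$) ⊢ (q0, c, $) ⊢ (q0, ε, ε)
All input consumed and the stack is empty.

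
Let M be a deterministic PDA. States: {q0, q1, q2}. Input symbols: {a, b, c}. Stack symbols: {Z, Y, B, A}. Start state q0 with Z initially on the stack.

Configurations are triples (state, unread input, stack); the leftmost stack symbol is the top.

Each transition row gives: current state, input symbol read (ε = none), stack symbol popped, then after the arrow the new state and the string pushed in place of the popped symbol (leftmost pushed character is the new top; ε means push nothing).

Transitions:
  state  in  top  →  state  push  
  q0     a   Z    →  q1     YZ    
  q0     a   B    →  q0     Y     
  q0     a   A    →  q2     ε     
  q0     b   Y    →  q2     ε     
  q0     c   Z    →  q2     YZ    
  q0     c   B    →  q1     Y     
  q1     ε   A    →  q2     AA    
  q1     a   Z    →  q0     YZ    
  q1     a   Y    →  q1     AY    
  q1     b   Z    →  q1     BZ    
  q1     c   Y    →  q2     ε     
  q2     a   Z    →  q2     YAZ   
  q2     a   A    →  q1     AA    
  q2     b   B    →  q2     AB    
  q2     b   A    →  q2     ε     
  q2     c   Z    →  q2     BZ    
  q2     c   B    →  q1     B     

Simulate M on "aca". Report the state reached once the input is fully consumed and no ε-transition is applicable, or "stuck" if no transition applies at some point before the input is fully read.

q2

(q0, aca, Z) ⊢ (q1, ca, YZ) ⊢ (q2, a, Z) ⊢ (q2, ε, YAZ)
All input consumed; M is in state q2.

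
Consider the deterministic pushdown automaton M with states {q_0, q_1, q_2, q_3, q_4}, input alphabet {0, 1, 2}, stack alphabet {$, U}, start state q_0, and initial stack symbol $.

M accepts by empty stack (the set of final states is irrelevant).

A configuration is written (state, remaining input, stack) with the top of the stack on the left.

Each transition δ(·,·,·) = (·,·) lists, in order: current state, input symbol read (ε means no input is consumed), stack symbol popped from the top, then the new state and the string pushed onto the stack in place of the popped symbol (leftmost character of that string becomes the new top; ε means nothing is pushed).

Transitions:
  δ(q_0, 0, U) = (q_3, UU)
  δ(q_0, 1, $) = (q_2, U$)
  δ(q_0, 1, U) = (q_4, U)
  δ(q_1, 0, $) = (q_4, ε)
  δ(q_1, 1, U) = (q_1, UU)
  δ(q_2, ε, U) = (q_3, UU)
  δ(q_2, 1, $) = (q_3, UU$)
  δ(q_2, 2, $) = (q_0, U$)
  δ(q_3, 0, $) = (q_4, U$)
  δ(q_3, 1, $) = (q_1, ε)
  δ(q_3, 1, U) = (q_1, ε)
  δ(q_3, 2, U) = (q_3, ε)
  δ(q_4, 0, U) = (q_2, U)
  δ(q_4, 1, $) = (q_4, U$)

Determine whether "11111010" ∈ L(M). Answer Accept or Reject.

Reject

(q_0, 11111010, $)
  read 1, top $: go to q_2, push U$ → (q_2, 1111010, U$)
  ε-move, top U: go to q_3, push UU → (q_3, 1111010, UU$)
  read 1, top U: go to q_1, push ε → (q_1, 111010, U$)
  read 1, top U: go to q_1, push UU → (q_1, 11010, UU$)
  read 1, top U: go to q_1, push UU → (q_1, 1010, UUU$)
  read 1, top U: go to q_1, push UU → (q_1, 010, UUUU$)
No transition applies at (q_1, 010, UUUU$); input not fully consumed.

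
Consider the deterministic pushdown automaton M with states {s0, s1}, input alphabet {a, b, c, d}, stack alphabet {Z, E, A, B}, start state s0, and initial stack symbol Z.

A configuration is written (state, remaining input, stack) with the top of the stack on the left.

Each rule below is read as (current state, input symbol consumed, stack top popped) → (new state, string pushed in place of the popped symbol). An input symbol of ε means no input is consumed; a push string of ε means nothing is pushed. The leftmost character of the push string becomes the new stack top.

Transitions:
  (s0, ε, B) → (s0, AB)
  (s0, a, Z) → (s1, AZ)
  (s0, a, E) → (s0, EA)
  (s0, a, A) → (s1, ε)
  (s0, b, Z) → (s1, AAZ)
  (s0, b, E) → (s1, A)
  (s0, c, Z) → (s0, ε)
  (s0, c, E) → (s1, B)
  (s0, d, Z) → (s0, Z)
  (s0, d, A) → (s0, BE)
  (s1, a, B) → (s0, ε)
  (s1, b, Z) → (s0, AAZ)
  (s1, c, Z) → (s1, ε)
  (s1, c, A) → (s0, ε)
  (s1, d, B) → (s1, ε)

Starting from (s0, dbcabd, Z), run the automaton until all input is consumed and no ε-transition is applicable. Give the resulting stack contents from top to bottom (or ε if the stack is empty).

ABEAZ

(s0, dbcabd, Z)
  read d, top Z: go to s0, push Z → (s0, bcabd, Z)
  read b, top Z: go to s1, push AAZ → (s1, cabd, AAZ)
  read c, top A: go to s0, push ε → (s0, abd, AZ)
  read a, top A: go to s1, push ε → (s1, bd, Z)
  read b, top Z: go to s0, push AAZ → (s0, d, AAZ)
  read d, top A: go to s0, push BE → (s0, ε, BEAZ)
  ε-move, top B: go to s0, push AB → (s0, ε, ABEAZ)
All input consumed in state s0 with stack ABEAZ.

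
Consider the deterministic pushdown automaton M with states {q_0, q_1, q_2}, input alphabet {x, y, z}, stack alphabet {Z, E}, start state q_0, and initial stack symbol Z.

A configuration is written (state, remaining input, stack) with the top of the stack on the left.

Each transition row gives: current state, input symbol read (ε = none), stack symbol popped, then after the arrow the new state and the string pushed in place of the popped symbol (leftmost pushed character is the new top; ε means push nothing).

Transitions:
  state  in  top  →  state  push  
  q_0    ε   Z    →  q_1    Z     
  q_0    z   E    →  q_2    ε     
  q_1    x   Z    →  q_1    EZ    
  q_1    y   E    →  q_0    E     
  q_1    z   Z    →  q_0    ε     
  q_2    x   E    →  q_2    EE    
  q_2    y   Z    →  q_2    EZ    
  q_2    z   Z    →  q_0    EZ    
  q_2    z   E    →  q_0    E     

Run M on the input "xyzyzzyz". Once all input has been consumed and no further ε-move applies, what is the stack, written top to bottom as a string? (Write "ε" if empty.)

EZ

(q_0, xyzyzzyz, Z)
  ε-move, top Z: go to q_1, push Z → (q_1, xyzyzzyz, Z)
  read x, top Z: go to q_1, push EZ → (q_1, yzyzzyz, EZ)
  read y, top E: go to q_0, push E → (q_0, zyzzyz, EZ)
  read z, top E: go to q_2, push ε → (q_2, yzzyz, Z)
  read y, top Z: go to q_2, push EZ → (q_2, zzyz, EZ)
  read z, top E: go to q_0, push E → (q_0, zyz, EZ)
  read z, top E: go to q_2, push ε → (q_2, yz, Z)
  read y, top Z: go to q_2, push EZ → (q_2, z, EZ)
  read z, top E: go to q_0, push E → (q_0, ε, EZ)
All input consumed in state q_0 with stack EZ.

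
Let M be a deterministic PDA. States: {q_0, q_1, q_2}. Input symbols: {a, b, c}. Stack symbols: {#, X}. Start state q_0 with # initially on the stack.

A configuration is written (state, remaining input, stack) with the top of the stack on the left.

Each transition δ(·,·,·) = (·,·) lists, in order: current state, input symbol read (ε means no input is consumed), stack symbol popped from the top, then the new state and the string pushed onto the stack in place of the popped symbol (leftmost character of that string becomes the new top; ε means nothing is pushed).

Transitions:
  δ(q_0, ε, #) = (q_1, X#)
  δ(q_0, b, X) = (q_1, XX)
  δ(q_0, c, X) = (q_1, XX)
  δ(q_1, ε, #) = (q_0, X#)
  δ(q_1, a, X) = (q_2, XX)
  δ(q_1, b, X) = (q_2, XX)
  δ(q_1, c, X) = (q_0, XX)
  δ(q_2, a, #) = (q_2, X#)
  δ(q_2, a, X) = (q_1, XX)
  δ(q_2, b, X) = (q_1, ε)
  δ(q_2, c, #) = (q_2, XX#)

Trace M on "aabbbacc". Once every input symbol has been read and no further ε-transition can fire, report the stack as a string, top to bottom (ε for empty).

XXXXXXX#

(q_0, aabbbacc, #)
  ε-move, top #: go to q_1, push X# → (q_1, aabbbacc, X#)
  read a, top X: go to q_2, push XX → (q_2, abbbacc, XX#)
  read a, top X: go to q_1, push XX → (q_1, bbbacc, XXX#)
  read b, top X: go to q_2, push XX → (q_2, bbacc, XXXX#)
  read b, top X: go to q_1, push ε → (q_1, bacc, XXX#)
  read b, top X: go to q_2, push XX → (q_2, acc, XXXX#)
  read a, top X: go to q_1, push XX → (q_1, cc, XXXXX#)
  read c, top X: go to q_0, push XX → (q_0, c, XXXXXX#)
  read c, top X: go to q_1, push XX → (q_1, ε, XXXXXXX#)
All input consumed in state q_1 with stack XXXXXXX#.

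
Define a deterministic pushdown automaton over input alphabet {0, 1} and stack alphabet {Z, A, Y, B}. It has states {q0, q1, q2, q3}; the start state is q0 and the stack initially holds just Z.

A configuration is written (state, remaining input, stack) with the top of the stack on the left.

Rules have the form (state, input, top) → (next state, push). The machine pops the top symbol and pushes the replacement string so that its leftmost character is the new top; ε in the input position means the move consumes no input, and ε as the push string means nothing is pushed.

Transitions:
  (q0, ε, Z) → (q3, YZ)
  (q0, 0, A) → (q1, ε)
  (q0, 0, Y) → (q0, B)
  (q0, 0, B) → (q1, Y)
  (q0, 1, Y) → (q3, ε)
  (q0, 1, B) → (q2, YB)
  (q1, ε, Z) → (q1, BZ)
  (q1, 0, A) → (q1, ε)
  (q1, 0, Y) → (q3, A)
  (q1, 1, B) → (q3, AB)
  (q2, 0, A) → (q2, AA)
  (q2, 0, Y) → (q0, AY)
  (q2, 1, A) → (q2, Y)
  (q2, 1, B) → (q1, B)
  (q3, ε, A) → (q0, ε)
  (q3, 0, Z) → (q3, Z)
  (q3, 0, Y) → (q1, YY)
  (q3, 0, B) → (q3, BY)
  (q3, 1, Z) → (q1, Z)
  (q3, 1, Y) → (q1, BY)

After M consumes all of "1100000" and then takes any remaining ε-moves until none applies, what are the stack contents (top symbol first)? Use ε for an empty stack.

YZ

(q0, 1100000, Z)
  ε-move, top Z: go to q3, push YZ → (q3, 1100000, YZ)
  read 1, top Y: go to q1, push BY → (q1, 100000, BYZ)
  read 1, top B: go to q3, push AB → (q3, 00000, ABYZ)
  ε-move, top A: go to q0, push ε → (q0, 00000, BYZ)
  read 0, top B: go to q1, push Y → (q1, 0000, YYZ)
  read 0, top Y: go to q3, push A → (q3, 000, AYZ)
  ε-move, top A: go to q0, push ε → (q0, 000, YZ)
  read 0, top Y: go to q0, push B → (q0, 00, BZ)
  read 0, top B: go to q1, push Y → (q1, 0, YZ)
  read 0, top Y: go to q3, push A → (q3, ε, AZ)
  ε-move, top A: go to q0, push ε → (q0, ε, Z)
  ε-move, top Z: go to q3, push YZ → (q3, ε, YZ)
All input consumed in state q3 with stack YZ.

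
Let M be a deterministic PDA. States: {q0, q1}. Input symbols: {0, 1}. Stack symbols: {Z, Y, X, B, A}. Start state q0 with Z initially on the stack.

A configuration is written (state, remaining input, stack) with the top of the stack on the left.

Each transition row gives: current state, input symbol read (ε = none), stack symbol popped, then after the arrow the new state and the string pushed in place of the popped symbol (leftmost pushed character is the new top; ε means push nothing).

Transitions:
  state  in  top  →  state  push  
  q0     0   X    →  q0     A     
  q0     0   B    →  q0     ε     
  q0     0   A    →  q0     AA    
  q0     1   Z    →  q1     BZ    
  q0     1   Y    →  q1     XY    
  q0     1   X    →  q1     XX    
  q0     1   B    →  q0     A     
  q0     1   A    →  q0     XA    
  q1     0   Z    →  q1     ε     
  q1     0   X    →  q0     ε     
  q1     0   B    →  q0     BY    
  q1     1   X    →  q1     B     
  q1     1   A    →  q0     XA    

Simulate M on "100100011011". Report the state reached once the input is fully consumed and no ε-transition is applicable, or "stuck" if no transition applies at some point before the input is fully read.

stuck

(q0, 100100011011, Z)
  read 1, top Z: go to q1, push BZ → (q1, 00100011011, BZ)
  read 0, top B: go to q0, push BY → (q0, 0100011011, BYZ)
  read 0, top B: go to q0, push ε → (q0, 100011011, YZ)
  read 1, top Y: go to q1, push XY → (q1, 00011011, XYZ)
  read 0, top X: go to q0, push ε → (q0, 0011011, YZ)
No transition for (q0, 0, top Y); M blocks with input 0011011 remaining.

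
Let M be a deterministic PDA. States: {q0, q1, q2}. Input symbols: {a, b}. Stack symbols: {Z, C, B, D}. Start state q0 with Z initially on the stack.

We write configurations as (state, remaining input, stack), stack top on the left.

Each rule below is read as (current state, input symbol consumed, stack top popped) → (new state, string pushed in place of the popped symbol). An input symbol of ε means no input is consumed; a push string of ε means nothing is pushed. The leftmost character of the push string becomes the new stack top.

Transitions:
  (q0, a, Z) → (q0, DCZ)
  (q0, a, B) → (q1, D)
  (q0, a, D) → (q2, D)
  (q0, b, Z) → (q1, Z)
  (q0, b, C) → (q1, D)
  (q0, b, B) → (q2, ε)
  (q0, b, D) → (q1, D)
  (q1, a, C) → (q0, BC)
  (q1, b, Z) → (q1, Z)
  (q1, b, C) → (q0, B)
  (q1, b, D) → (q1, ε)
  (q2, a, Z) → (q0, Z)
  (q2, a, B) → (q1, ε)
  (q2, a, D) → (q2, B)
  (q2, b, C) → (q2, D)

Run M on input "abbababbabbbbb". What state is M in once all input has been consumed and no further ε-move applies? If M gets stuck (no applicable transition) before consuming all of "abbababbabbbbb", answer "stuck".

(q0, abbababbabbbbb, Z)
  read a, top Z: go to q0, push DCZ → (q0, bbababbabbbbb, DCZ)
  read b, top D: go to q1, push D → (q1, bababbabbbbb, DCZ)
  read b, top D: go to q1, push ε → (q1, ababbabbbbb, CZ)
  read a, top C: go to q0, push BC → (q0, babbabbbbb, BCZ)
  read b, top B: go to q2, push ε → (q2, abbabbbbb, CZ)
No transition for (q2, a, top C); M blocks with input abbabbbbb remaining.

stuck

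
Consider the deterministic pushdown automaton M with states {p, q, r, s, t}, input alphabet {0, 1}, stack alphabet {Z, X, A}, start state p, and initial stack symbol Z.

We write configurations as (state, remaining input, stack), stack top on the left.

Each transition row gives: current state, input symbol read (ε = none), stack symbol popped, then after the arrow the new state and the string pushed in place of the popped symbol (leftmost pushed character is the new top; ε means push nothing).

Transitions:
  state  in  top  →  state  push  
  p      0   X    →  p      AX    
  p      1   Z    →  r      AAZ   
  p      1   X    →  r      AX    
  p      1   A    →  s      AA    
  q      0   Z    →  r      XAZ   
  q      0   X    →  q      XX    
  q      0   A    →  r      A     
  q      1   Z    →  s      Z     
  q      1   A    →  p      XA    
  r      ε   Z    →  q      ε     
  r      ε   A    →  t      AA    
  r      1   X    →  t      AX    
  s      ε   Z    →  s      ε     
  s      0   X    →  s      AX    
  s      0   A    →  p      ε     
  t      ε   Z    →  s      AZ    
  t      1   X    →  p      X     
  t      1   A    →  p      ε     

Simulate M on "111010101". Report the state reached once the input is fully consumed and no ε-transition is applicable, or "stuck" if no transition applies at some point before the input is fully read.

s

(p, 111010101, Z) ⊢ (r, 11010101, AAZ) ⊢ (t, 11010101, AAAZ) ⊢ (p, 1010101, AAZ) ⊢ (s, 010101, AAAZ) ⊢ (p, 10101, AAZ) ⊢ (s, 0101, AAAZ) ⊢ (p, 101, AAZ) ⊢ (s, 01, AAAZ) ⊢ (p, 1, AAZ) ⊢ (s, ε, AAAZ)
All input consumed; M is in state s.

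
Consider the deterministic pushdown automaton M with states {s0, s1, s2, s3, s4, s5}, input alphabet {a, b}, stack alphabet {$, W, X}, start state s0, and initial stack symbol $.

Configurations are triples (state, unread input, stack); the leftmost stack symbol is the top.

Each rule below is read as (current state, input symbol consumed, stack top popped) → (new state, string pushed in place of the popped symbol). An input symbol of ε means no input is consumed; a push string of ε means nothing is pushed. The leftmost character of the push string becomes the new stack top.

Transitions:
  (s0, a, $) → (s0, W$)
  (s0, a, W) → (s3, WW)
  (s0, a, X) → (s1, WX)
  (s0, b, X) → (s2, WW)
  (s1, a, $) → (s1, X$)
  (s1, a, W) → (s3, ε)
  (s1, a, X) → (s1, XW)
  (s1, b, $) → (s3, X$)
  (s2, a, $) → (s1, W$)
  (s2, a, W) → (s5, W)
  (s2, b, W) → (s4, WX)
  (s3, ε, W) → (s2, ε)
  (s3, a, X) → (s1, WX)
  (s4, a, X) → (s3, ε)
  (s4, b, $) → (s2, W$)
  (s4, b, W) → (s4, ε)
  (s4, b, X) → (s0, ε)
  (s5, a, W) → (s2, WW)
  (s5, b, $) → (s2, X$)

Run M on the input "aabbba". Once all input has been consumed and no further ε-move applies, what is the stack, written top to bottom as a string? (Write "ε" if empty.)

W$

(s0, aabbba, $)
  read a, top $: go to s0, push W$ → (s0, abbba, W$)
  read a, top W: go to s3, push WW → (s3, bbba, WW$)
  ε-move, top W: go to s2, push ε → (s2, bbba, W$)
  read b, top W: go to s4, push WX → (s4, bba, WX$)
  read b, top W: go to s4, push ε → (s4, ba, X$)
  read b, top X: go to s0, push ε → (s0, a, $)
  read a, top $: go to s0, push W$ → (s0, ε, W$)
All input consumed in state s0 with stack W$.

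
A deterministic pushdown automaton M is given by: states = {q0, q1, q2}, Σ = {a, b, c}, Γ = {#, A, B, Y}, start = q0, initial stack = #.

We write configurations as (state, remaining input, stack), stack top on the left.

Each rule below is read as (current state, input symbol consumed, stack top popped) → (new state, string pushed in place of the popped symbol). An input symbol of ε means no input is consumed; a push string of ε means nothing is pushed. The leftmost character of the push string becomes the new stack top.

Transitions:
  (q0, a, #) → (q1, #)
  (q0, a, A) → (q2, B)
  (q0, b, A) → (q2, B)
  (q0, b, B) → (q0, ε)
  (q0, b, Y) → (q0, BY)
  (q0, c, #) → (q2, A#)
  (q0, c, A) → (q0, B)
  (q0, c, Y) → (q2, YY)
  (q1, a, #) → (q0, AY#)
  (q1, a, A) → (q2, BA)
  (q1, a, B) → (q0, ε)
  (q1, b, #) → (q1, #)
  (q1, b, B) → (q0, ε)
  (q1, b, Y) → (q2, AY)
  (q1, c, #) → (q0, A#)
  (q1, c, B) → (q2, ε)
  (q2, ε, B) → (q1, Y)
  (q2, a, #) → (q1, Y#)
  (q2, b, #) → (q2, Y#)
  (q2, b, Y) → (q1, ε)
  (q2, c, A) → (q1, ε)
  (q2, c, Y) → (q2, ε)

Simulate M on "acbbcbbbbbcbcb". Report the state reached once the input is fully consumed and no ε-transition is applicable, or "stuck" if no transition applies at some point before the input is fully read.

(q0, acbbcbbbbbcbcb, #)
  read a, top #: go to q1, push # → (q1, cbbcbbbbbcbcb, #)
  read c, top #: go to q0, push A# → (q0, bbcbbbbbcbcb, A#)
  read b, top A: go to q2, push B → (q2, bcbbbbbcbcb, B#)
  ε-move, top B: go to q1, push Y → (q1, bcbbbbbcbcb, Y#)
  read b, top Y: go to q2, push AY → (q2, cbbbbbcbcb, AY#)
  read c, top A: go to q1, push ε → (q1, bbbbbcbcb, Y#)
  read b, top Y: go to q2, push AY → (q2, bbbbcbcb, AY#)
No transition for (q2, b, top A); M blocks with input bbbbcbcb remaining.

stuck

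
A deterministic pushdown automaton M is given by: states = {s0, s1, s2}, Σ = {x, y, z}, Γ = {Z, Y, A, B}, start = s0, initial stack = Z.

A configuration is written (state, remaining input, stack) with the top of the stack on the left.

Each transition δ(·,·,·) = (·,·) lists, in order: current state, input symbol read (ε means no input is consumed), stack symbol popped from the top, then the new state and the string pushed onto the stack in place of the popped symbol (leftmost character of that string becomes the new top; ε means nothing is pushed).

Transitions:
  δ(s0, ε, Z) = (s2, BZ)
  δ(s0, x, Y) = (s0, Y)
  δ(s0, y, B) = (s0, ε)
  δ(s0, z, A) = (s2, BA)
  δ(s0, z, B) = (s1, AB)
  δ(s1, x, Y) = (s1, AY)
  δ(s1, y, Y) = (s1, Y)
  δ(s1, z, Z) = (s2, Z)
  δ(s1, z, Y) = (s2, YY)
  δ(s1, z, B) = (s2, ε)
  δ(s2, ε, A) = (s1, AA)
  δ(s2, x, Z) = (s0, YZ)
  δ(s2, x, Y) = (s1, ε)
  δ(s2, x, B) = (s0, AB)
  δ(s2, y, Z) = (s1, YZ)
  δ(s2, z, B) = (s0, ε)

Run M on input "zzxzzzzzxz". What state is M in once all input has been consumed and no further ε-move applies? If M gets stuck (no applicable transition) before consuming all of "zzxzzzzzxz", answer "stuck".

s2

(s0, zzxzzzzzxz, Z)
  ε-move, top Z: go to s2, push BZ → (s2, zzxzzzzzxz, BZ)
  read z, top B: go to s0, push ε → (s0, zxzzzzzxz, Z)
  ε-move, top Z: go to s2, push BZ → (s2, zxzzzzzxz, BZ)
  read z, top B: go to s0, push ε → (s0, xzzzzzxz, Z)
  ε-move, top Z: go to s2, push BZ → (s2, xzzzzzxz, BZ)
  read x, top B: go to s0, push AB → (s0, zzzzzxz, ABZ)
  read z, top A: go to s2, push BA → (s2, zzzzxz, BABZ)
  read z, top B: go to s0, push ε → (s0, zzzxz, ABZ)
  read z, top A: go to s2, push BA → (s2, zzxz, BABZ)
  read z, top B: go to s0, push ε → (s0, zxz, ABZ)
  read z, top A: go to s2, push BA → (s2, xz, BABZ)
  read x, top B: go to s0, push AB → (s0, z, ABABZ)
  read z, top A: go to s2, push BA → (s2, ε, BABABZ)
All input consumed; M is in state s2.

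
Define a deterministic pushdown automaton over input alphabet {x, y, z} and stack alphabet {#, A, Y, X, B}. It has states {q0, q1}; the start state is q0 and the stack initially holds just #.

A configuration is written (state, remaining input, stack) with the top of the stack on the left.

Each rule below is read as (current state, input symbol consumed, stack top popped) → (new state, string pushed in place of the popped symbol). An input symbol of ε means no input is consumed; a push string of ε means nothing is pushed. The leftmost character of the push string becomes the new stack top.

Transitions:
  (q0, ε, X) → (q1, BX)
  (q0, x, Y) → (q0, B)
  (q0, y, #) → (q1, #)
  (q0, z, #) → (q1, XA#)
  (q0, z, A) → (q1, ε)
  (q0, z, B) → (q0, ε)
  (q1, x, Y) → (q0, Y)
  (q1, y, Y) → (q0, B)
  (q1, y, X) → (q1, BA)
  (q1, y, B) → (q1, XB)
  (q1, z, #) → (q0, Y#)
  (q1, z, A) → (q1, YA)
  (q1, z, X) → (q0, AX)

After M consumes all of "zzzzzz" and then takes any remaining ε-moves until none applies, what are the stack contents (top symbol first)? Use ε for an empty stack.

(q0, zzzzzz, #)
  read z, top #: go to q1, push XA# → (q1, zzzzz, XA#)
  read z, top X: go to q0, push AX → (q0, zzzz, AXA#)
  read z, top A: go to q1, push ε → (q1, zzz, XA#)
  read z, top X: go to q0, push AX → (q0, zz, AXA#)
  read z, top A: go to q1, push ε → (q1, z, XA#)
  read z, top X: go to q0, push AX → (q0, ε, AXA#)
All input consumed in state q0 with stack AXA#.

AXA#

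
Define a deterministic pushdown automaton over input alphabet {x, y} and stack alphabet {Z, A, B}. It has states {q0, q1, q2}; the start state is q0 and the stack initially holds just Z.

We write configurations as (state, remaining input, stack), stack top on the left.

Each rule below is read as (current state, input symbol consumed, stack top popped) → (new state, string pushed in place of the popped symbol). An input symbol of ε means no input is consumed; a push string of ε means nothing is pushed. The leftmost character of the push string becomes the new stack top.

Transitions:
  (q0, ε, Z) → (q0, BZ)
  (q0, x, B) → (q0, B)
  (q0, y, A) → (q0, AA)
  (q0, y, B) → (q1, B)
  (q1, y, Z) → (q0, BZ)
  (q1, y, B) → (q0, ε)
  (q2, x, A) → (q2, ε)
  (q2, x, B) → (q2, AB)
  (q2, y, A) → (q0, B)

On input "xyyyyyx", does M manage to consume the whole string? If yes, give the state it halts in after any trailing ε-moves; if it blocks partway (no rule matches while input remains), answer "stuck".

(q0, xyyyyyx, Z) ⊢ (q0, xyyyyyx, BZ) ⊢ (q0, yyyyyx, BZ) ⊢ (q1, yyyyx, BZ) ⊢ (q0, yyyx, Z) ⊢ (q0, yyyx, BZ) ⊢ (q1, yyx, BZ) ⊢ (q0, yx, Z) ⊢ (q0, yx, BZ) ⊢ (q1, x, BZ)
No transition for (q1, x, top B); M blocks with input x remaining.

stuck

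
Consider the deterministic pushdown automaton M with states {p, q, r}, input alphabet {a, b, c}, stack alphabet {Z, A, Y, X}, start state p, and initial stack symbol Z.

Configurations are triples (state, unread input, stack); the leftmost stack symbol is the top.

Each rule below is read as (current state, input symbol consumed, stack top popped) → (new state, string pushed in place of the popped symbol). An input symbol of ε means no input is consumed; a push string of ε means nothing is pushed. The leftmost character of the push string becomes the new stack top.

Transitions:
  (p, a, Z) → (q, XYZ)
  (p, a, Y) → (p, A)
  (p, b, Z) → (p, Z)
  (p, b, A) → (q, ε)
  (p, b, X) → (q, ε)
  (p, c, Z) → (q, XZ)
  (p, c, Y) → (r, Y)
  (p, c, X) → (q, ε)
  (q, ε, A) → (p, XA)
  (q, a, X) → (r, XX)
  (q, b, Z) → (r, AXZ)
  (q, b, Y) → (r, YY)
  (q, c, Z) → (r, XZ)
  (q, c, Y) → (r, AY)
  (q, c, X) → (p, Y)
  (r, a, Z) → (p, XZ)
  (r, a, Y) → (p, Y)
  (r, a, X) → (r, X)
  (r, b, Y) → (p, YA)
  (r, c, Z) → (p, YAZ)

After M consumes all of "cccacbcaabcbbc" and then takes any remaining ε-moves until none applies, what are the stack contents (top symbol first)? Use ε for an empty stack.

XAZ

(p, cccacbcaabcbbc, Z)
  read c, top Z: go to q, push XZ → (q, ccacbcaabcbbc, XZ)
  read c, top X: go to p, push Y → (p, cacbcaabcbbc, YZ)
  read c, top Y: go to r, push Y → (r, acbcaabcbbc, YZ)
  read a, top Y: go to p, push Y → (p, cbcaabcbbc, YZ)
  read c, top Y: go to r, push Y → (r, bcaabcbbc, YZ)
  read b, top Y: go to p, push YA → (p, caabcbbc, YAZ)
  read c, top Y: go to r, push Y → (r, aabcbbc, YAZ)
  read a, top Y: go to p, push Y → (p, abcbbc, YAZ)
  read a, top Y: go to p, push A → (p, bcbbc, AAZ)
  read b, top A: go to q, push ε → (q, cbbc, AZ)
  ε-move, top A: go to p, push XA → (p, cbbc, XAZ)
  read c, top X: go to q, push ε → (q, bbc, AZ)
  ε-move, top A: go to p, push XA → (p, bbc, XAZ)
  read b, top X: go to q, push ε → (q, bc, AZ)
  ε-move, top A: go to p, push XA → (p, bc, XAZ)
  read b, top X: go to q, push ε → (q, c, AZ)
  ε-move, top A: go to p, push XA → (p, c, XAZ)
  read c, top X: go to q, push ε → (q, ε, AZ)
  ε-move, top A: go to p, push XA → (p, ε, XAZ)
All input consumed in state p with stack XAZ.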